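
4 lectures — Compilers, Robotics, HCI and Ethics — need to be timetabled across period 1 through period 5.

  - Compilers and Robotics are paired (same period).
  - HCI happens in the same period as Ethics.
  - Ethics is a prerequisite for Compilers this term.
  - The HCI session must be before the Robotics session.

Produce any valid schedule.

Robotics in period 2; HCI in period 1; Ethics in period 1; Compilers in period 2

Checking: Ethics(period 1) before Compilers(period 2); HCI(period 1) before Robotics(period 2); HCI = Ethics = period 1; Compilers = Robotics = period 2.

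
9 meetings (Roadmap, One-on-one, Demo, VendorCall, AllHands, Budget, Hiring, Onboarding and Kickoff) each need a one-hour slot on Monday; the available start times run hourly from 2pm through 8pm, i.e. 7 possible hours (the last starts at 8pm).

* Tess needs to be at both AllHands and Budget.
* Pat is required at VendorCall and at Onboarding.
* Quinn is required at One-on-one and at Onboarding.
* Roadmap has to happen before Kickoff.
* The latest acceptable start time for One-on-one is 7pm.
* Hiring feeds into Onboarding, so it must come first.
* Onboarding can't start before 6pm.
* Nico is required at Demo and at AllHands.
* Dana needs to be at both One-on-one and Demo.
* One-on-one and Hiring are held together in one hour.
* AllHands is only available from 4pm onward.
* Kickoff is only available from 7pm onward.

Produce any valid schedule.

One-on-one=2pm; Roadmap=2pm; VendorCall=2pm; Onboarding=6pm; Kickoff=7pm; Budget=2pm; Demo=3pm; Hiring=2pm; AllHands=4pm

Checking: Hiring(2pm) before Onboarding(6pm); Roadmap(2pm) before Kickoff(7pm); Demo(3pm) != AllHands(4pm); VendorCall(2pm) != Onboarding(6pm); One-on-one(2pm) != Onboarding(6pm); One-on-one(2pm) != Demo(3pm); AllHands(4pm) != Budget(2pm); One-on-one = Hiring = 2pm; Onboarding=6pm in [6pm,8pm]; Kickoff=7pm in [7pm,8pm]; One-on-one=2pm in [2pm,7pm]; AllHands=4pm in [4pm,8pm].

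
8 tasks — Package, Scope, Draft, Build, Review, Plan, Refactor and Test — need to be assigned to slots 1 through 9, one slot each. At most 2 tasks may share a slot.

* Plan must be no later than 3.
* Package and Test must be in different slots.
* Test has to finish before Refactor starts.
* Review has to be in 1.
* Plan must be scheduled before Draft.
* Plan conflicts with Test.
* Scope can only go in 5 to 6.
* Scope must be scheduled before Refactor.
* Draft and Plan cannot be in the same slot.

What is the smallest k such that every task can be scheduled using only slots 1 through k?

6

The precedence chain requires at least 2 distinct slots.
With at most 2 per slot and 8 tasks, at least 4 slots are needed.
Propagating the time windows through the other constraints, Refactor can't land before 6, so the schedule must run through at least slot 6.
6 works (last occupied slot: 6): for example Review in 1, Plan in 1, Draft in 2, Build in 3, Package in 3, Test in 2, Refactor in 6, Scope in 5.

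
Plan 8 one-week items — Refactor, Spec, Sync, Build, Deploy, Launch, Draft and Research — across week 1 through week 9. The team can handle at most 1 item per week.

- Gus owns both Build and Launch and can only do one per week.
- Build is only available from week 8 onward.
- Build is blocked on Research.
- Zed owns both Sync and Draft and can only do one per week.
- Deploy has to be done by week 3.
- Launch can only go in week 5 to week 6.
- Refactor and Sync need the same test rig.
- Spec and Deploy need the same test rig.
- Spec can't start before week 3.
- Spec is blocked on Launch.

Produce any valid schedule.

Sync -> week 4, Deploy -> week 1, Research -> week 2, Spec -> week 6, Build -> week 8, Refactor -> week 3, Launch -> week 5, Draft -> week 7

Checking: Research(week 2) before Build(week 8); Launch(week 5) before Spec(week 6); Spec(week 6) != Deploy(week 1); Refactor(week 3) != Sync(week 4); Sync(week 4) != Draft(week 7); Build(week 8) != Launch(week 5); Build=week 8 in [week 8,week 9]; Launch=week 5 in [week 5,week 6]; Spec=week 6 in [week 3,week 9]; Deploy=week 1 in [week 1,week 3]; max 1 per week (cap 1).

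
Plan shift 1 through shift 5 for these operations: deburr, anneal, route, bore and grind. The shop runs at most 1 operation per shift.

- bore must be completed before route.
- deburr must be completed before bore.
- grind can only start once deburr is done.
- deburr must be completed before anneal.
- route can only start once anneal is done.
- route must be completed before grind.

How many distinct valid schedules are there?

2

Enumerating: route=shift 4, grind=shift 5, deburr=shift 1, bore=shift 3, anneal=shift 2 | grind=shift 5, deburr=shift 1, route=shift 4, anneal=shift 3, bore=shift 2.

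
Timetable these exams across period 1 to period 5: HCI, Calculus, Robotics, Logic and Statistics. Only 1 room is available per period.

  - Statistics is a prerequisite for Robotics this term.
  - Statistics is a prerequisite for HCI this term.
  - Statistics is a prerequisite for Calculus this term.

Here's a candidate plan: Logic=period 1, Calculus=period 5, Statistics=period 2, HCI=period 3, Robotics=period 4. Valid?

Yes, all constraints hold

Only 1 room is available per period — holds.
Statistics is a prerequisite for Robotics this term — holds.
Statistics is a prerequisite for Calculus this term — holds.
Statistics is a prerequisite for HCI this term — holds.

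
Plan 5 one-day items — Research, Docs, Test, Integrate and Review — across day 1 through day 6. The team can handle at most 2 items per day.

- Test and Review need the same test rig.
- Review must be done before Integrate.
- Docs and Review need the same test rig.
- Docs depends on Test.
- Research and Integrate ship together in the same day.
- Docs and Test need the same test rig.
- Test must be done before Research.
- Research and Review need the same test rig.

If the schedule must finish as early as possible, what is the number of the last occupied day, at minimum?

day 4

The precedence chain requires at least 2 distinct days.
With at most 2 per day and 5 work items, at least 3 days are needed.
Could 3 days be enough, i.e. nothing placed later than day 3? First, Research must come after Test (at day 1 or later) → {day 2, day 3}; Test must come before Research (at day 3 or earlier) → {day 1, day 2}; Integrate must come after Review (at day 1 or later) → {day 2, day 3}; Review must come before Integrate (at day 3 or earlier) → {day 1, day 2}; Docs must come after Test (at day 1 or later) → {day 2, day 3}. Test could then only be at {day 1, day 2}; try each:
- suppose Test is at day 1; Review can't share with Test (day 1) → {day 2}; Integrate must come after Review (at day 2 or later) → {day 3}; Research must be in the same day as Integrate (in {day 3}) → {day 3}; Docs can't share with Review (day 2) → {day 3}; that puts Research, Docs and Integrate all in day 3 — more than 2 per day.
- suppose Test is at day 2; Research must come after Test (at day 2 or later) → {day 3}; Docs must come after Test (at day 2 or later) → {day 3}; Integrate must be in the same day as Research (in {day 3}) → {day 3}; that puts Research, Docs and Integrate all in day 3 — more than 2 per day.
Every option fails, so 3 days is not enough.
4 works (last occupied day: day 4): for example Review=day 2; Test=day 1; Docs=day 4; Integrate=day 3; Research=day 3.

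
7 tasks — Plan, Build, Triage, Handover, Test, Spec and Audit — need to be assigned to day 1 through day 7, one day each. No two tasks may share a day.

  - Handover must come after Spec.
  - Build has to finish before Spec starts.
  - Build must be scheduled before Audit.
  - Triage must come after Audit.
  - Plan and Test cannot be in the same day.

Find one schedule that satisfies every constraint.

Build -> day 1; Plan -> day 6; Audit -> day 3; Spec -> day 2; Test -> day 7; Handover -> day 5; Triage -> day 4

Checking: Build(day 1) before Spec(day 2); Audit(day 3) before Triage(day 4); Build(day 1) before Audit(day 3); Spec(day 2) before Handover(day 5); Plan(day 6) != Test(day 7); max 1 per day (cap 1).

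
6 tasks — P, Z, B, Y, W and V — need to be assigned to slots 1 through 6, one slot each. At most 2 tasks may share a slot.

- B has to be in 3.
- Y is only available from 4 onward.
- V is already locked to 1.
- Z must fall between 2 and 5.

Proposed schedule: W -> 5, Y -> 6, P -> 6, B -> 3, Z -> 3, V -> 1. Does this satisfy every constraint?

Y is only available from 4 onward — holds.
Z must fall between 2 and 5 — holds.
B has to be in 3 — holds.
At most 2 tasks may share a slot — holds.
V is already locked to 1 — holds.

Yes, all constraints hold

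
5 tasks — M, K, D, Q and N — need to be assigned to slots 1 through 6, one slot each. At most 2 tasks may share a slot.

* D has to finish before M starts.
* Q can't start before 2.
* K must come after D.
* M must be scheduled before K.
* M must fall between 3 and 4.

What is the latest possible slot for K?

Precedence pushes K to at least 4.
K at 6 is achievable: D=1; M=3; K=6; N=1; Q=2.

6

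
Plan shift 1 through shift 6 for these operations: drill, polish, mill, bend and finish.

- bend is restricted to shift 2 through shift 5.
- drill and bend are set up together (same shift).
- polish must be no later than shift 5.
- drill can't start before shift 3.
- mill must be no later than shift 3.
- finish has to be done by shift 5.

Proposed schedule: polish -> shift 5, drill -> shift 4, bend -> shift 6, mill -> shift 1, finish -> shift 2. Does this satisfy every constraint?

No — it violates: bend is restricted to shift 2 through shift 5

drill can't start before shift 3 — holds.
bend is restricted to shift 2 through shift 5 — violated.
mill must be no later than shift 3 — holds.
finish has to be done by shift 5 — holds.
polish must be no later than shift 5 — holds.
drill and bend are set up together (same shift) — violated.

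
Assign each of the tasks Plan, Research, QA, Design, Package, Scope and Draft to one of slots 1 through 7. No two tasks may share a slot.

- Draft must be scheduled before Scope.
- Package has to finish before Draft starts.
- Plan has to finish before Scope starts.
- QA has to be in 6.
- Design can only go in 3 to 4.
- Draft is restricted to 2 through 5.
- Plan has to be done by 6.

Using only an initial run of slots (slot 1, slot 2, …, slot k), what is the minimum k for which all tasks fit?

The precedence chain requires at least 3 distinct slots.
With at most 1 per slot and 7 tasks, at least 7 slots are needed.
QA can't be placed before 6, so the schedule must run through at least slot 6.
7 works (last occupied slot: 7): for example Research in 7, Package in 1, Plan in 4, QA in 6, Draft in 2, Scope in 5, Design in 3.

7 slots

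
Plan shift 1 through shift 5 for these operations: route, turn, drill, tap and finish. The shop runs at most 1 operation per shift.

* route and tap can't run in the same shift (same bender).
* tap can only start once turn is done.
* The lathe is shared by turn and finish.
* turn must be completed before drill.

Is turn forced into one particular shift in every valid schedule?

turn can be shift 1 (e.g. finish=shift 5; drill=shift 2; route=shift 4; turn=shift 1; tap=shift 3) or shift 2 (e.g. tap in shift 4, finish in shift 5, drill in shift 3, turn in shift 2, route in shift 1).

No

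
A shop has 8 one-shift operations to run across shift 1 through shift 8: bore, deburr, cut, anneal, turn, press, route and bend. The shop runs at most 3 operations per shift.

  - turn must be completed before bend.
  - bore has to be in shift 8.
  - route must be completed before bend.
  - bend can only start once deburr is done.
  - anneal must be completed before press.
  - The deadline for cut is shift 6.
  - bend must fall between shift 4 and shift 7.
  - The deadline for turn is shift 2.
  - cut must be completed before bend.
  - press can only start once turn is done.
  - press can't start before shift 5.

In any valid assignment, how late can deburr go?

shift 6

Downstream work caps deburr at shift 6.
deburr at shift 6 is achievable: turn in shift 1, cut in shift 1, bore in shift 8, route in shift 2, anneal in shift 1, bend in shift 7, deburr in shift 6, press in shift 5.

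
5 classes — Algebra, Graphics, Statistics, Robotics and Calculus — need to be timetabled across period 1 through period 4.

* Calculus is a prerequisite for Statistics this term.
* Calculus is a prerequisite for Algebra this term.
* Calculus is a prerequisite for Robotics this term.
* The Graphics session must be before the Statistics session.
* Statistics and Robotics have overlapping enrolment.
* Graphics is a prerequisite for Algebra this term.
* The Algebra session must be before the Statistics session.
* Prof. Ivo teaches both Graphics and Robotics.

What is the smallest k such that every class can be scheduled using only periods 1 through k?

3

The precedence chain requires at least 3 distinct periods.
3 works (last occupied period: period 3): for example Calculus in period 1, Robotics in period 2, Statistics in period 3, Graphics in period 1, Algebra in period 2.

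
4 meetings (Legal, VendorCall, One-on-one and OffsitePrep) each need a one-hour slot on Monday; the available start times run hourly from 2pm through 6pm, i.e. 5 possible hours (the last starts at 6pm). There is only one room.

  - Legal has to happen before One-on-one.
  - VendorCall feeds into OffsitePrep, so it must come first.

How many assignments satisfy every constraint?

Splitting on Legal: it can be 2pm (12), 3pm (9), 4pm (6), 5pm (3). Listing each branch's schedules as (VendorCall, One-on-one, OffsitePrep):
Legal=2pm: (3pm,4pm,5pm) (3pm,4pm,6pm) (3pm,5pm,4pm) (3pm,5pm,6pm) (3pm,6pm,4pm) (3pm,6pm,5pm) (4pm,3pm,5pm) (4pm,3pm,6pm) (4pm,5pm,6pm) (4pm,6pm,5pm) (5pm,3pm,6pm) (5pm,4pm,6pm) — 12.
Legal=3pm: (2pm,4pm,5pm) (2pm,4pm,6pm) (2pm,5pm,4pm) (2pm,5pm,6pm) (2pm,6pm,4pm) (2pm,6pm,5pm) (4pm,5pm,6pm) (4pm,6pm,5pm) (5pm,4pm,6pm) — 9.
Legal=4pm: (2pm,5pm,3pm) (2pm,5pm,6pm) (2pm,6pm,3pm) (2pm,6pm,5pm) (3pm,5pm,6pm) (3pm,6pm,5pm) — 6.
Legal=5pm: (2pm,6pm,3pm) (2pm,6pm,4pm) (3pm,6pm,4pm) — 3.
Summing: 12 + 9 + 6 + 3 = 30.

30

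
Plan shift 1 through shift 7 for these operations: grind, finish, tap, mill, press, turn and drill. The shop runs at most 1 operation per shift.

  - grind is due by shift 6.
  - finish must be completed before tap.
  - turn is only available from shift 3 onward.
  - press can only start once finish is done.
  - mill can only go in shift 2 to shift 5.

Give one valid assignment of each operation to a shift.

grind=shift 1; turn=shift 3; press=shift 6; finish=shift 4; drill=shift 7; tap=shift 5; mill=shift 2

Checking: finish(shift 4) before tap(shift 5); finish(shift 4) before press(shift 6); mill=shift 2 in [shift 2,shift 5]; turn=shift 3 in [shift 3,shift 7]; grind=shift 1 in [shift 1,shift 6]; max 1 per shift (cap 1).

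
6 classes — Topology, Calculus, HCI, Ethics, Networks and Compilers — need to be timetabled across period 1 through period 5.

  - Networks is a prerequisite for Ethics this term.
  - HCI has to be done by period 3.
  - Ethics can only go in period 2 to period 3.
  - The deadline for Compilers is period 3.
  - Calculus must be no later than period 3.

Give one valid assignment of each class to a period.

Ethics=period 2; Calculus=period 1; HCI=period 1; Compilers=period 1; Topology=period 1; Networks=period 1

Checking: Networks(period 1) before Ethics(period 2); Calculus=period 1 in [period 1,period 3]; HCI=period 1 in [period 1,period 3]; Ethics=period 2 in [period 2,period 3]; Compilers=period 1 in [period 1,period 3].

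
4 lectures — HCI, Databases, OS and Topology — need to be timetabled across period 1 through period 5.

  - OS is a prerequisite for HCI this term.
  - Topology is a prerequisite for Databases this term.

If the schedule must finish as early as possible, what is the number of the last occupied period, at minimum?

The precedence chain requires at least 2 distinct periods.
2 works (last occupied period: period 2): for example HCI=period 2, OS=period 1, Databases=period 2, Topology=period 1.

period 2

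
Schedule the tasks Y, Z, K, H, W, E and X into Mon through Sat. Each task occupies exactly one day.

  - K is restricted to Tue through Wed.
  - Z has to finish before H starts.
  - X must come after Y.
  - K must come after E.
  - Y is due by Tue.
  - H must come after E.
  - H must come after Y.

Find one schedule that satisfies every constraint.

E=Mon, X=Tue, Y=Mon, Z=Mon, W=Mon, K=Tue, H=Tue

Checking: Z(Mon) before H(Tue); E(Mon) before H(Tue); Y(Mon) before H(Tue); E(Mon) before K(Tue); Y(Mon) before X(Tue); Y=Mon in [Mon,Tue]; K=Tue in [Tue,Wed].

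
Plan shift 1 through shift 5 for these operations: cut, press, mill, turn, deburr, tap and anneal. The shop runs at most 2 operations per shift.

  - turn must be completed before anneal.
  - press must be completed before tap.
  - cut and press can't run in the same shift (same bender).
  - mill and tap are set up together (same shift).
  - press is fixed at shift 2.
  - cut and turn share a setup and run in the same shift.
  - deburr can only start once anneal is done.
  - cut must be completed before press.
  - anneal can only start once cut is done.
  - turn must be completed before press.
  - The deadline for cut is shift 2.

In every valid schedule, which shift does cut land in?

cut's window is shift 1–shift 2.
press is fixed at shift 2, and cut can't share a shift with press.
So cut must be shift 1.

shift 1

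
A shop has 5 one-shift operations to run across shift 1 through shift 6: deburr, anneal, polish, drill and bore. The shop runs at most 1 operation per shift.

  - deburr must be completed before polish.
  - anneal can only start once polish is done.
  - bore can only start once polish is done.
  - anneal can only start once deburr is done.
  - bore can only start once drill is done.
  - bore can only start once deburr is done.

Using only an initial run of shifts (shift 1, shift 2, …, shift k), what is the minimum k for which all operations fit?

The precedence chain requires at least 3 distinct shifts.
With at most 1 per shift and 5 operations, at least 5 shifts are needed.
5 works (last occupied shift: shift 5): for example drill -> shift 3, anneal -> shift 5, deburr -> shift 1, bore -> shift 4, polish -> shift 2.

5 shifts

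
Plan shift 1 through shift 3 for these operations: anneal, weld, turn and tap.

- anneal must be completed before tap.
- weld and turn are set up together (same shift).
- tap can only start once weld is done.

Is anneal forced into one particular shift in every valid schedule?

No

anneal can be shift 1 (e.g. anneal in shift 1, tap in shift 2, turn in shift 1, weld in shift 1) or shift 2 (e.g. anneal=shift 2; weld=shift 1; turn=shift 1; tap=shift 3).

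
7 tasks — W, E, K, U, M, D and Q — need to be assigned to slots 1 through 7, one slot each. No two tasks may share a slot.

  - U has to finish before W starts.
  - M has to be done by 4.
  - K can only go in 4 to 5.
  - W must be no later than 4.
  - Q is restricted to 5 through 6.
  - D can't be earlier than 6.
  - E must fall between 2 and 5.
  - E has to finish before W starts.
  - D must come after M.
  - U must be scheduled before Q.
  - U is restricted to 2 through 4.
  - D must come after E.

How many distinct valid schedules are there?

Enumerating: Q=6; M=1; K=5; W=4; D=7; U=2; E=3 | E -> 2; K -> 5; Q -> 6; D -> 7; W -> 4; M -> 1; U -> 3.

2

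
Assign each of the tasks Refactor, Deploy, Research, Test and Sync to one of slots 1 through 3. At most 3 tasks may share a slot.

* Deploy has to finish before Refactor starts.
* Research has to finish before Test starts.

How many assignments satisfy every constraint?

Splitting on Refactor: it can be 2 (9), 3 (18). Listing each branch's schedules as (Deploy, Research, Test, Sync):
Refactor=2: (1,1,2,1) (1,1,2,2) (1,1,2,3) (1,1,3,1) (1,1,3,2) (1,1,3,3) (1,2,3,1) (1,2,3,2) (1,2,3,3) — 9.
Refactor=3: (1,1,2,1) (1,1,2,2) (1,1,2,3) (1,1,3,1) (1,1,3,2) (1,1,3,3) (1,2,3,1) (1,2,3,2) (1,2,3,3) (2,1,2,1) (2,1,2,2) (2,1,2,3) (2,1,3,1) (2,1,3,2) (2,1,3,3) (2,2,3,1) (2,2,3,2) (2,2,3,3) — 18.
Summing: 9 + 18 = 27.

27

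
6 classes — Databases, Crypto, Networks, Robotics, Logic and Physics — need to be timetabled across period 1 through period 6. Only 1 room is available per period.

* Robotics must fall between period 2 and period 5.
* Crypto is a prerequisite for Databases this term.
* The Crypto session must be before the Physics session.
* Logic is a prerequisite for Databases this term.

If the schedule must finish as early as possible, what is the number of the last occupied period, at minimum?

period 6

The precedence chain requires at least 2 distinct periods.
With at most 1 per period and 6 classes, at least 6 periods are needed.
6 works (last occupied period: period 6): for example Crypto -> period 1, Robotics -> period 2, Physics -> period 5, Logic -> period 3, Databases -> period 4, Networks -> period 6.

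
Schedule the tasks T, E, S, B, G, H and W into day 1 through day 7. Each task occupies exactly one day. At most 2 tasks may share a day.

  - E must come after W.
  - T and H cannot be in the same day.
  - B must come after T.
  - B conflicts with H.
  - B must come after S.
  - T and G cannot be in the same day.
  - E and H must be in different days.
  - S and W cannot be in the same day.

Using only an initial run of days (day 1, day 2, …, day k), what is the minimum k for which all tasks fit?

4

The precedence chain requires at least 2 distinct days.
With at most 2 per day and 7 tasks, at least 4 days are needed.
4 works (last occupied day: day 4): for example S=day 1; H=day 4; E=day 3; T=day 1; B=day 2; G=day 3; W=day 2.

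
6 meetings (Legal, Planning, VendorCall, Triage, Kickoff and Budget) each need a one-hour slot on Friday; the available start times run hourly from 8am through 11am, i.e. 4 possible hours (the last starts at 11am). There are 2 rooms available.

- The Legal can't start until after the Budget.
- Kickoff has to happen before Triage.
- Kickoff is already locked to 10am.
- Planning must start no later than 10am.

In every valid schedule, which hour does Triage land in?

11am

Precedence pushes Triage to at least 11am.
So Triage is pinned to 11am.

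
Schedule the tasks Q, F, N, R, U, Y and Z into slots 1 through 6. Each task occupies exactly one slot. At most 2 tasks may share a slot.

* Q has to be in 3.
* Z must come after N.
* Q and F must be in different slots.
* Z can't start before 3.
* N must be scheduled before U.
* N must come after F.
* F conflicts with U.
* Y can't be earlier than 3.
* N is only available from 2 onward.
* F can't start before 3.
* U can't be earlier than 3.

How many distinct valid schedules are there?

Splitting on R: it can be 1 (3), 2 (3), 3 (2), 4 (2), 5 (2). Listing each branch's schedules as (Q, F, N, U, Y, Z):
R=1: (3,4,5,6,3,6) (3,4,5,6,4,6) (3,4,5,6,5,6) — 3.
R=2: (3,4,5,6,3,6) (3,4,5,6,4,6) (3,4,5,6,5,6) — 3.
R=3: (3,4,5,6,4,6) (3,4,5,6,5,6) — 2.
R=4: (3,4,5,6,3,6) (3,4,5,6,5,6) — 2.
R=5: (3,4,5,6,3,6) (3,4,5,6,4,6) — 2.
Summing: 3 + 3 + 2 + 2 + 2 = 12.

12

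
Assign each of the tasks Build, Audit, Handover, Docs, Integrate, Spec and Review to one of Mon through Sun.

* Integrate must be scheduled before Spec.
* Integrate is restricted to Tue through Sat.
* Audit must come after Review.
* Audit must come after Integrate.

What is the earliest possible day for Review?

Downstream work caps Review at Sat.
Review at Mon is achievable: Spec=Wed; Docs=Mon; Review=Mon; Integrate=Tue; Build=Mon; Handover=Mon; Audit=Wed.

Mon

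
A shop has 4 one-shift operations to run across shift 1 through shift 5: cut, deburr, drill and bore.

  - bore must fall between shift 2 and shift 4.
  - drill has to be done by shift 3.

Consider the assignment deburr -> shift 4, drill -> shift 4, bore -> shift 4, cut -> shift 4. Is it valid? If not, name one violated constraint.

Invalid. drill has to be done by shift 3.

drill has to be done by shift 3 — violated.
bore must fall between shift 2 and shift 4 — holds.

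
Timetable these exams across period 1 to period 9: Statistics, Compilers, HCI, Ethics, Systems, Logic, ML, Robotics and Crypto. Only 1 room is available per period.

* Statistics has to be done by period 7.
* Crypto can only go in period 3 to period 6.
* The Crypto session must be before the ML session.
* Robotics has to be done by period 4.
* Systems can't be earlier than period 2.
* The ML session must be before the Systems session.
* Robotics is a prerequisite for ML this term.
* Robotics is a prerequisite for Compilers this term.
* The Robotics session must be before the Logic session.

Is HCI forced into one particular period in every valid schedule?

No

HCI can be period 1 (e.g. HCI in period 1; Statistics in period 4; Logic in period 8; Compilers in period 7; ML in period 5; Robotics in period 2; Ethics in period 9; Crypto in period 3; Systems in period 6) or period 2 (e.g. Ethics in period 9; HCI in period 2; Crypto in period 3; Robotics in period 1; Systems in period 6; ML in period 5; Statistics in period 4; Compilers in period 7; Logic in period 8).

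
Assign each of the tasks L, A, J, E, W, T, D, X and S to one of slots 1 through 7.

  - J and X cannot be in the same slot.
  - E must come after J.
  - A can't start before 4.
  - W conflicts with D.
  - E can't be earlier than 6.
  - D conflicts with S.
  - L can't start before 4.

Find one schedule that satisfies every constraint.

W=1; D=2; A=4; X=2; T=1; J=1; E=6; L=4; S=1

Checking: J(1) before E(6); D(2) != S(1); W(1) != D(2); J(1) != X(2); L=4 in [4,7]; A=4 in [4,7]; E=6 in [6,7].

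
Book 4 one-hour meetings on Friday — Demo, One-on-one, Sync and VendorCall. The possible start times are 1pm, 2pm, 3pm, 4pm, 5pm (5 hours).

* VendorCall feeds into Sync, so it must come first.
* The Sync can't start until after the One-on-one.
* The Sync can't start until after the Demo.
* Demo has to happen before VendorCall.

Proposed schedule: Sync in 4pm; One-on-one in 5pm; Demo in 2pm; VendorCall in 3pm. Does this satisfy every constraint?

No. The Sync can't start until after the One-on-one is not satisfied.

VendorCall feeds into Sync, so it must come first — holds.
The Sync can't start until after the One-on-one — violated.
The Sync can't start until after the Demo — holds.
Demo has to happen before VendorCall — holds.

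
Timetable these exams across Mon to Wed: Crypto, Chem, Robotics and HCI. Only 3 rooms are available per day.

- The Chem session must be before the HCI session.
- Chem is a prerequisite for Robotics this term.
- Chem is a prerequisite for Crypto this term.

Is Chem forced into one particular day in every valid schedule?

Chem can be Mon (e.g. Chem -> Mon, HCI -> Tue, Robotics -> Tue, Crypto -> Tue) or Tue (e.g. Crypto in Wed; HCI in Wed; Robotics in Wed; Chem in Tue).

No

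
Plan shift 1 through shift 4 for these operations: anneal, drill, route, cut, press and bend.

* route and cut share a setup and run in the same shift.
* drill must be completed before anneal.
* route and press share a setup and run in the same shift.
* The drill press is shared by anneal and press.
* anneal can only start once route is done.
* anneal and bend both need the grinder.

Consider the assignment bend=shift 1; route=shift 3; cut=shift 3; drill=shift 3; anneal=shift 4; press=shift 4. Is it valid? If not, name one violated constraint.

drill must be completed before anneal — holds.
anneal and bend both need the grinder — holds.
route and press share a setup and run in the same shift — violated.
The drill press is shared by anneal and press — violated.
anneal can only start once route is done — holds.
route and cut share a setup and run in the same shift — holds.

Invalid. The drill press is shared by anneal and press.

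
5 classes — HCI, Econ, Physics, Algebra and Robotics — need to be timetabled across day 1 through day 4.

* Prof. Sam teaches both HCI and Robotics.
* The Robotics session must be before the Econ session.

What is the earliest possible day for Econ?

Precedence pushes Econ to at least day 2.
Econ at day 2 is achievable: Algebra=day 1; Robotics=day 1; HCI=day 2; Econ=day 2; Physics=day 1.

day 2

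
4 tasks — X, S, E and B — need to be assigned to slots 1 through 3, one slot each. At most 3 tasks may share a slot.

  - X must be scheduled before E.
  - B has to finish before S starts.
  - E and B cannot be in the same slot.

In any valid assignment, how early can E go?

Precedence pushes E to at least 2.
E at 2 is achievable: X -> 1; S -> 2; E -> 2; B -> 1.

2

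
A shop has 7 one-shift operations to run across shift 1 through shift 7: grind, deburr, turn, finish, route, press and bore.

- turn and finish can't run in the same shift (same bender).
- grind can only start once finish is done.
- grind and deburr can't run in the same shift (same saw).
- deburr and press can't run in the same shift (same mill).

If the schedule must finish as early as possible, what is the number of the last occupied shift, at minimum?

The precedence chain requires at least 2 distinct shifts.
2 works (last occupied shift: shift 2): for example bore -> shift 1; turn -> shift 2; deburr -> shift 1; grind -> shift 2; finish -> shift 1; route -> shift 1; press -> shift 2.

2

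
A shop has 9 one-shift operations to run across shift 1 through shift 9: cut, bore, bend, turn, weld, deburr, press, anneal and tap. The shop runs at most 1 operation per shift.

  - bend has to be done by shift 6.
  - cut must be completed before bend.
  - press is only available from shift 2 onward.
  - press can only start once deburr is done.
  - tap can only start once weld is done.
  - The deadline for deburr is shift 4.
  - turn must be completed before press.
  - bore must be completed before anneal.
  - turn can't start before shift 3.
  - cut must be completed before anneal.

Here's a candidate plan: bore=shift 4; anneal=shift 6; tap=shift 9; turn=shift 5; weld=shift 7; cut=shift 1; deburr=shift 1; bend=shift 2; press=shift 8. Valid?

The shop runs at most 1 operation per shift — violated.
press is only available from shift 2 onward — holds.
tap can only start once weld is done — holds.
cut must be completed before anneal — holds.
turn must be completed before press — holds.
bend has to be done by shift 6 — holds.
The deadline for deburr is shift 4 — holds.
turn can't start before shift 3 — holds.
cut must be completed before bend — holds.
bore must be completed before anneal — holds.
press can only start once deburr is done — holds.

No. The shop runs at most 1 operation per shift is not satisfied.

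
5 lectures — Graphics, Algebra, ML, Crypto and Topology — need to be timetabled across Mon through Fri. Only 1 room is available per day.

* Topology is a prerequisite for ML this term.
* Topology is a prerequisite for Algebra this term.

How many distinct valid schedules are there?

40

Splitting on Graphics: it can be Mon (8), Tue (8), Wed (8), Thu (8), Fri (8). Listing each branch's schedules as (Algebra, ML, Crypto, Topology):
Graphics=Mon: (Wed,Thu,Fri,Tue) (Wed,Fri,Thu,Tue) (Thu,Wed,Fri,Tue) (Thu,Fri,Tue,Wed) (Thu,Fri,Wed,Tue) (Fri,Wed,Thu,Tue) (Fri,Thu,Tue,Wed) (Fri,Thu,Wed,Tue) — 8.
Graphics=Tue: (Wed,Thu,Fri,Mon) (Wed,Fri,Thu,Mon) (Thu,Wed,Fri,Mon) (Thu,Fri,Mon,Wed) (Thu,Fri,Wed,Mon) (Fri,Wed,Thu,Mon) (Fri,Thu,Mon,Wed) (Fri,Thu,Wed,Mon) — 8.
Graphics=Wed: (Tue,Thu,Fri,Mon) (Tue,Fri,Thu,Mon) (Thu,Tue,Fri,Mon) (Thu,Fri,Mon,Tue) (Thu,Fri,Tue,Mon) (Fri,Tue,Thu,Mon) (Fri,Thu,Mon,Tue) (Fri,Thu,Tue,Mon) — 8.
Graphics=Thu: (Tue,Wed,Fri,Mon) (Tue,Fri,Wed,Mon) (Wed,Tue,Fri,Mon) (Wed,Fri,Mon,Tue) (Wed,Fri,Tue,Mon) (Fri,Tue,Wed,Mon) (Fri,Wed,Mon,Tue) (Fri,Wed,Tue,Mon) — 8.
Graphics=Fri: (Tue,Wed,Thu,Mon) (Tue,Thu,Wed,Mon) (Wed,Tue,Thu,Mon) (Wed,Thu,Mon,Tue) (Wed,Thu,Tue,Mon) (Thu,Tue,Wed,Mon) (Thu,Wed,Mon,Tue) (Thu,Wed,Tue,Mon) — 8.
Summing: 8 + 8 + 8 + 8 + 8 = 40.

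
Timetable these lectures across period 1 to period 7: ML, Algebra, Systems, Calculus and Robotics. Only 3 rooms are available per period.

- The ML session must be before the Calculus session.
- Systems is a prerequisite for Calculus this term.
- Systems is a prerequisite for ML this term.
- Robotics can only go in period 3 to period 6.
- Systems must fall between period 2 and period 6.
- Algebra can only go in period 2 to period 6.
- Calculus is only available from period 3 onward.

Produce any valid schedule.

ML in period 3, Systems in period 2, Algebra in period 2, Calculus in period 4, Robotics in period 3

Checking: ML(period 3) before Calculus(period 4); Systems(period 2) before Calculus(period 4); Systems(period 2) before ML(period 3); Robotics=period 3 in [period 3,period 6]; Algebra=period 2 in [period 2,period 6]; Systems=period 2 in [period 2,period 6]; Calculus=period 4 in [period 3,period 7]; max 2 per period (cap 3).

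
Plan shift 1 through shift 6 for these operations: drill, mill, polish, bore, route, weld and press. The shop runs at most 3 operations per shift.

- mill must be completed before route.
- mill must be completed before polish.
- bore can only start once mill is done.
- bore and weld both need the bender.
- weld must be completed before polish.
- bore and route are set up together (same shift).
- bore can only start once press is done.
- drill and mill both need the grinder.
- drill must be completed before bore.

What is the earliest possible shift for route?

Precedence pushes route to at least shift 2.
route at shift 3 is achievable: weld in shift 1; drill in shift 2; mill in shift 1; press in shift 1; polish in shift 2; route in shift 3; bore in shift 3.
Nothing earlier works — the conflict and capacity constraints rule out every shift before shift 3.

shift 3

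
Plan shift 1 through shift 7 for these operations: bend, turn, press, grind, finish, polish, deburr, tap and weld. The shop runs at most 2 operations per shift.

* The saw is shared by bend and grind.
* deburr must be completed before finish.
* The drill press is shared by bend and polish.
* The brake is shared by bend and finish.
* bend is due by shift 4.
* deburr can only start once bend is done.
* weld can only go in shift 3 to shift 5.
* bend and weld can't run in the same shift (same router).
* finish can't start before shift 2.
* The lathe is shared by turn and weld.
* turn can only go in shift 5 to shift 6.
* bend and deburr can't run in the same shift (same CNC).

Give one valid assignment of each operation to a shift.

finish -> shift 3, deburr -> shift 2, weld -> shift 3, polish -> shift 4, press -> shift 1, tap -> shift 4, turn -> shift 5, grind -> shift 2, bend -> shift 1

Checking: bend(shift 1) before deburr(shift 2); deburr(shift 2) before finish(shift 3); bend(shift 1) != deburr(shift 2); bend(shift 1) != weld(shift 3); bend(shift 1) != polish(shift 4); bend(shift 1) != finish(shift 3); turn(shift 5) != weld(shift 3); bend(shift 1) != grind(shift 2); finish=shift 3 in [shift 2,shift 7]; turn=shift 5 in [shift 5,shift 6]; weld=shift 3 in [shift 3,shift 5]; bend=shift 1 in [shift 1,shift 4]; max 2 per shift (cap 2).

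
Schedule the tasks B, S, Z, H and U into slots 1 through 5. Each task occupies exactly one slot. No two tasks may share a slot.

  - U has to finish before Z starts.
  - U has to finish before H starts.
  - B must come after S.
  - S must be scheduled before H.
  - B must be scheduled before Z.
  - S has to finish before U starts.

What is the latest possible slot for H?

5

Precedence pushes H to at least 3.
H at 5 is achievable: Z=4; U=2; B=3; S=1; H=5.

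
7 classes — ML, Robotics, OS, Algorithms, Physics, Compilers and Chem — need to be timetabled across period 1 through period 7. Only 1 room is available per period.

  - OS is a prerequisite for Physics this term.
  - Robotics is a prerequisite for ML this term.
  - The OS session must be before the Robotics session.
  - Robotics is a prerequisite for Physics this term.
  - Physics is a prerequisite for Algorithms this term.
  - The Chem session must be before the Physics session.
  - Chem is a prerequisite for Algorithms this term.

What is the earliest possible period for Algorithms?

Precedence pushes Algorithms to at least period 4.
Algorithms at period 5 is achievable: Physics -> period 4; Chem -> period 3; ML -> period 6; OS -> period 1; Algorithms -> period 5; Robotics -> period 2; Compilers -> period 7.
Nothing earlier works — the capacity limit rule out every period before period 5.

period 5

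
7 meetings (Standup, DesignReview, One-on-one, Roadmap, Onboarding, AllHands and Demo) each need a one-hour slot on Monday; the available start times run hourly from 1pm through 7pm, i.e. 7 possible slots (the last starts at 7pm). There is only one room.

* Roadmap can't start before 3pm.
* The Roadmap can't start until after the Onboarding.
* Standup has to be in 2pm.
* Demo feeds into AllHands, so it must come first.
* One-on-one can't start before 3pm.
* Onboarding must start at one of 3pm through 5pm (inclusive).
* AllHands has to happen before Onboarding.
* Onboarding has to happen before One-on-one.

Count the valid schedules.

Splitting on One-on-one: it can be 5pm (2), 6pm (5), 7pm (5). Listing each branch's schedules as (Standup, DesignReview, Roadmap, Onboarding, AllHands, Demo):
One-on-one=5pm: (2pm,6pm,7pm,4pm,3pm,1pm) (2pm,7pm,6pm,4pm,3pm,1pm) — 2.
One-on-one=6pm: (2pm,1pm,7pm,5pm,4pm,3pm) (2pm,3pm,7pm,5pm,4pm,1pm) (2pm,4pm,7pm,5pm,3pm,1pm) (2pm,5pm,7pm,4pm,3pm,1pm) (2pm,7pm,5pm,4pm,3pm,1pm) — 5.
One-on-one=7pm: (2pm,1pm,6pm,5pm,4pm,3pm) (2pm,3pm,6pm,5pm,4pm,1pm) (2pm,4pm,6pm,5pm,3pm,1pm) (2pm,5pm,6pm,4pm,3pm,1pm) (2pm,6pm,5pm,4pm,3pm,1pm) — 5.
Summing: 2 + 5 + 5 = 12.

12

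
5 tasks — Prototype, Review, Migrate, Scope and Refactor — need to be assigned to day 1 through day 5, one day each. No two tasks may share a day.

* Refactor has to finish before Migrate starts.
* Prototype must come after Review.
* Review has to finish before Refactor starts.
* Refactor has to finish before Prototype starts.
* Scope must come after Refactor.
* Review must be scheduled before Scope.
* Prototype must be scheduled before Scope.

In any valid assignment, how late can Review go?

day 1

Downstream work caps Review at day 2.
Review at day 1 is achievable: Review in day 1; Prototype in day 3; Scope in day 4; Refactor in day 2; Migrate in day 5.
Nothing later works — the capacity limit rule out every day after day 1.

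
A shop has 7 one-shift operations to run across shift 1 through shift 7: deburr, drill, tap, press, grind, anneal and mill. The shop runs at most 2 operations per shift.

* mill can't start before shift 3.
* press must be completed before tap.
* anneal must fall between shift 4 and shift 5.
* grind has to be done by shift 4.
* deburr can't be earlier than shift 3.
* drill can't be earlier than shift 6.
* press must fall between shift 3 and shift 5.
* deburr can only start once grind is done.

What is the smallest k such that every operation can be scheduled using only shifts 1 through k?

The precedence chain requires at least 2 distinct shifts.
With at most 2 per shift and 7 operations, at least 4 shifts are needed.
drill can't be placed before shift 6, so the schedule must run through at least shift 6.
6 works (last occupied shift: shift 6): for example tap -> shift 5, mill -> shift 4, drill -> shift 6, anneal -> shift 4, grind -> shift 1, press -> shift 3, deburr -> shift 3.

6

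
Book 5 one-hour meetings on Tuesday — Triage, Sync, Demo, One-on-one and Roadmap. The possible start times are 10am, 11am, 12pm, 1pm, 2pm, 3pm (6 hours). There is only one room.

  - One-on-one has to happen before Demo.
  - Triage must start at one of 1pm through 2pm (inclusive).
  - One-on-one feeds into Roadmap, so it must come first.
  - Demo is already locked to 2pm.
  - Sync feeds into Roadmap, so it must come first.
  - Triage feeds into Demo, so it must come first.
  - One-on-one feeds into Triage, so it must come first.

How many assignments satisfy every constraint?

8

Splitting on Sync: it can be 10am (3), 11am (3), 12pm (2). Listing each branch's schedules as (Triage, Demo, One-on-one, Roadmap):
Sync=10am: (1pm,2pm,11am,12pm) (1pm,2pm,11am,3pm) (1pm,2pm,12pm,3pm) — 3.
Sync=11am: (1pm,2pm,10am,12pm) (1pm,2pm,10am,3pm) (1pm,2pm,12pm,3pm) — 3.
Sync=12pm: (1pm,2pm,10am,3pm) (1pm,2pm,11am,3pm) — 2.
Summing: 3 + 3 + 2 = 8.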